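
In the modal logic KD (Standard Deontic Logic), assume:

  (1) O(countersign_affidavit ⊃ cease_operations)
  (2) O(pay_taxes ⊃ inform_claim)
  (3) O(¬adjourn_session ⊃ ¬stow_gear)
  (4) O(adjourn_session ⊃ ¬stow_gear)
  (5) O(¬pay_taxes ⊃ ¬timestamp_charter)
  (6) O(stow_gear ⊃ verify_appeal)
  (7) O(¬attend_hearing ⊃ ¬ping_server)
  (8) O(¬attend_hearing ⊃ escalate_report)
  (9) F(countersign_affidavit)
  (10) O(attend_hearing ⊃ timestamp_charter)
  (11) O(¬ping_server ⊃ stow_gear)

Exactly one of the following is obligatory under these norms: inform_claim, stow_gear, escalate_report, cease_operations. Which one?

inform_claim

Premises 4 and 3 are O(adjourn_session ⊃ ¬stow_gear) and O(¬adjourn_session ⊃ ¬stow_gear); every ideal world satisfies adjourn_session or ¬adjourn_session, so in either case ¬stow_gear holds — hence O(¬stow_gear).
The contrapositive of premise 11 (O(¬ping_server ⊃ stow_gear)) is O(¬stow_gear ⊃ ping_server), and O(¬stow_gear) is already established, so O(ping_server).
Premise 7, O(¬attend_hearing ⊃ ¬ping_server), contraposes to O(ping_server ⊃ attend_hearing); with O(ping_server) we get O(attend_hearing).
Premise 10 is O(attend_hearing ⊃ timestamp_charter); since O(attend_hearing), deontic closure gives O(timestamp_charter).
The contrapositive of premise 5 (O(¬pay_taxes ⊃ ¬timestamp_charter)) is O(timestamp_charter ⊃ pay_taxes), and O(timestamp_charter) is already established, so O(pay_taxes).
From O(pay_taxes) and premise 2, O(pay_taxes ⊃ inform_claim), we obtain O(inform_claim).
So O(inform_claim) holds — inform_claim is obligatory. None of the other listed options is made obligatory by any chain of premises.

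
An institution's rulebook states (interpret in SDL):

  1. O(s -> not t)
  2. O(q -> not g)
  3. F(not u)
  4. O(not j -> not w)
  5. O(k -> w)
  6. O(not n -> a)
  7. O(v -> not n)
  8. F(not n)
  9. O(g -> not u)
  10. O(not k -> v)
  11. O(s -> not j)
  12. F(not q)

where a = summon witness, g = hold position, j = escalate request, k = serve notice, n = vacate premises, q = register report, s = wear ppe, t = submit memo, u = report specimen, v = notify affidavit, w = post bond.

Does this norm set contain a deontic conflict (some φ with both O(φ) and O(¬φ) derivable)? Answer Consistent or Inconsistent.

Consistent

Premise 9 is O(g -> not u), but O(g) is not derivable from the premises, so it does not yield O(not u).
So O(not u) is not derivable, and the apparent clash with O(u) does not arise.
A world satisfying every obligation exists (e.g. a=false, g=false, j=true, k=true, n=true, q=true, s=false, t=false, u=true, v=false, w=true); no atom is both obligatory and forbidden, so the set is consistent.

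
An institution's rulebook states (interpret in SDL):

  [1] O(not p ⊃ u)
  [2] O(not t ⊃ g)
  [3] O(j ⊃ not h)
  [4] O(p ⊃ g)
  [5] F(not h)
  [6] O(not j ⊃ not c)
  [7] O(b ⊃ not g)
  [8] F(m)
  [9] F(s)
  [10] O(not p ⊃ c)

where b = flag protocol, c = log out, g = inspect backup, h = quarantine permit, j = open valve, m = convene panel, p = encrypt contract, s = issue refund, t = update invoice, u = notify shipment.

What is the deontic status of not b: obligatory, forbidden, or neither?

Obligatory

Premise 5 is F(not h), i.e. O(h).
Premise 3, O(j ⊃ not h), contraposes to O(h ⊃ not j); with O(h) we get O(not j).
From O(not j) and premise 6, O(not j ⊃ not c), we obtain O(not c).
The contrapositive of premise 10 (O(not p ⊃ c)) is O(not c ⊃ p), and O(not c) is already established, so O(p).
Premise 4 is O(p ⊃ g); since O(p), deontic closure gives O(g).
Premise 7 is O(b ⊃ not g); contrapositively O(g ⊃ not b). Since O(g) holds, K gives O(not b).
Premises 1, 2, 8, 9 do not contribute to this derivation.
Hence not b is obligatory.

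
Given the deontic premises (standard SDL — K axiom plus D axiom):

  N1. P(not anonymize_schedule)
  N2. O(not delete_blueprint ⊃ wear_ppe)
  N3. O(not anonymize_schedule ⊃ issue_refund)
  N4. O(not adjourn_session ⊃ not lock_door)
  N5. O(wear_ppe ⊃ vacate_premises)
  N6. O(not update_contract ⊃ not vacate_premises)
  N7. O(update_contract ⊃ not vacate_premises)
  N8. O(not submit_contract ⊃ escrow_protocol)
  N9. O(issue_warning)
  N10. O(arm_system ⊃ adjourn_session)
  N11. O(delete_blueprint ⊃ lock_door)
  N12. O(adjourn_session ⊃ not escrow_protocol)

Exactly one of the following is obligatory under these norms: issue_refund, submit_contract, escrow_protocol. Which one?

submit_contract

Premises 7 and 6 cover both cases: O(update_contract ⊃ not vacate_premises) and O(not update_contract ⊃ not vacate_premises). Since update_contract ∨ not update_contract is a tautology, O(not vacate_premises) follows.
The contrapositive of premise 5 (O(wear_ppe ⊃ vacate_premises)) is O(not vacate_premises ⊃ not wear_ppe), and O(not vacate_premises) is already established, so O(not wear_ppe).
The contrapositive of premise 2 (O(not delete_blueprint ⊃ wear_ppe)) is O(not wear_ppe ⊃ delete_blueprint), and O(not wear_ppe) is already established, so O(delete_blueprint).
From O(delete_blueprint) and premise 11, O(delete_blueprint ⊃ lock_door), we obtain O(lock_door).
Premise 4, O(not adjourn_session ⊃ not lock_door), contraposes to O(lock_door ⊃ adjourn_session); with O(lock_door) we get O(adjourn_session).
With premise 12, O(adjourn_session ⊃ not escrow_protocol), the K-axiom yields O(not escrow_protocol).
The contrapositive of premise 8 (O(not submit_contract ⊃ escrow_protocol)) is O(not escrow_protocol ⊃ submit_contract), and O(not escrow_protocol) is already established, so O(submit_contract).
So O(submit_contract) holds — submit_contract is obligatory. None of the other listed options is made obligatory by any chain of premises.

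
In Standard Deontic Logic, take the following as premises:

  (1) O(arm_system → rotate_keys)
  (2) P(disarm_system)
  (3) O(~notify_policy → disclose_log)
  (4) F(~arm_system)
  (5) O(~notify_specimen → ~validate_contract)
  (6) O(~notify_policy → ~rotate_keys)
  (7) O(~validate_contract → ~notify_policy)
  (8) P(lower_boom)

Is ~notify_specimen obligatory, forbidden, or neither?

Forbidden

Premise 4 is F(~arm_system), i.e. O(arm_system).
Premise 1 is O(arm_system → rotate_keys); since O(arm_system), deontic closure gives O(rotate_keys).
Premise 6 is O(~notify_policy → ~rotate_keys); contrapositively O(rotate_keys → notify_policy). Since O(rotate_keys) holds, K gives O(notify_policy).
Premise 7, O(~validate_contract → ~notify_policy), contraposes to O(notify_policy → validate_contract); with O(notify_policy) we get O(validate_contract).
The contrapositive of premise 5 (O(~notify_specimen → ~validate_contract)) is O(validate_contract → notify_specimen), and O(validate_contract) is already established, so O(notify_specimen).
Premises 2, 3, 8 do not contribute to this derivation.
Thus O(notify_specimen), which is F(~notify_specimen): ~notify_specimen is forbidden.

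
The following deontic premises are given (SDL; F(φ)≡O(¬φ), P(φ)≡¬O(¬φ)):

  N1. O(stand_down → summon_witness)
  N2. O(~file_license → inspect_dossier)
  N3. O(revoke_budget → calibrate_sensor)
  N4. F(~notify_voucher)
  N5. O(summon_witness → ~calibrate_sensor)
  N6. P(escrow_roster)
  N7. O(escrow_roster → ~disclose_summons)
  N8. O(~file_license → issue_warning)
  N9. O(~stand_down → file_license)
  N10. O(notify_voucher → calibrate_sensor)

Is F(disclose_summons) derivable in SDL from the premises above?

No

Premise 7 is O(escrow_roster → ~disclose_summons), but O(escrow_roster) is not derivable from the premises (the permission P(escrow_roster) asserts only ~O(~escrow_roster), not O(escrow_roster)), so it does not yield O(~disclose_summons).
No other premise forces O(~disclose_summons). An ideal world satisfying every premise can still have disclose_summons true, so F(disclose_summons) is not derivable.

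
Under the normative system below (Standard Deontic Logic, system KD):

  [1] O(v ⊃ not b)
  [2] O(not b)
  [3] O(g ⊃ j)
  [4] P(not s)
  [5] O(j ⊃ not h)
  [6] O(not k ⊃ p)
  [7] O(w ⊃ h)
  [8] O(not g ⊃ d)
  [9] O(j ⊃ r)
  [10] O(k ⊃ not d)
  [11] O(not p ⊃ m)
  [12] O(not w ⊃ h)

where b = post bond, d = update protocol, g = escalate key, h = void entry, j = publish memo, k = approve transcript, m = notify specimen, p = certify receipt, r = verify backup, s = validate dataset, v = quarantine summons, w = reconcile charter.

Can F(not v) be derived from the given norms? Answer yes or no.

Premise 1 is O(v ⊃ not b); even if O(not b) held, inferring O(v) would be affirming the consequent — invalid.
No other premise forces O(v). An ideal world satisfying every premise can still have not v true, so F(not v) is not derivable.

No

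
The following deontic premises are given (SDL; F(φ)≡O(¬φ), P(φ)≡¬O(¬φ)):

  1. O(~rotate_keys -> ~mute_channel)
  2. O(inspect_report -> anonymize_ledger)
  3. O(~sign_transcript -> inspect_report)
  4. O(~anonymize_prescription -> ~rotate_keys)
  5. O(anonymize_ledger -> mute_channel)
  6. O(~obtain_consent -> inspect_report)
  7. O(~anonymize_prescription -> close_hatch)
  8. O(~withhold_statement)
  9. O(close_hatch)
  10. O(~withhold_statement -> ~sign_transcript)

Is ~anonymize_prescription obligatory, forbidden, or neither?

Forbidden

Premise 8 states O(~withhold_statement) outright.
Premise 10 is O(~withhold_statement -> ~sign_transcript); since O(~withhold_statement), deontic closure gives O(~sign_transcript).
Premise 3 is O(~sign_transcript -> inspect_report); since O(~sign_transcript), deontic closure gives O(inspect_report).
With premise 2, O(inspect_report -> anonymize_ledger), the K-axiom yields O(anonymize_ledger).
Premise 5 is O(anonymize_ledger -> mute_channel); since O(anonymize_ledger), deontic closure gives O(mute_channel).
Premise 1, O(~rotate_keys -> ~mute_channel), contraposes to O(mute_channel -> rotate_keys); with O(mute_channel) we get O(rotate_keys).
Premise 4 is O(~anonymize_prescription -> ~rotate_keys); contrapositively O(rotate_keys -> anonymize_prescription). Since O(rotate_keys) holds, K gives O(anonymize_prescription).
Premises 6, 7, 9 do not contribute to this derivation.
Thus O(anonymize_prescription), which is F(~anonymize_prescription): ~anonymize_prescription is forbidden.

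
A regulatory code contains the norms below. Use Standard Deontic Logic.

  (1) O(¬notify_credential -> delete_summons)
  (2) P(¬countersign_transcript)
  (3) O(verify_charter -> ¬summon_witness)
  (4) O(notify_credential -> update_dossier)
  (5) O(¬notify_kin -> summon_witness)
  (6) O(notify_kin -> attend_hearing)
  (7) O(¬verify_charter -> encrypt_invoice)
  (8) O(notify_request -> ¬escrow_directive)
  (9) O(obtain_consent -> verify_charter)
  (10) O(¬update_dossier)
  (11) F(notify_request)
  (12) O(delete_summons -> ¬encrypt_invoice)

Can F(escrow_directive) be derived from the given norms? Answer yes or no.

Premise 8 is O(notify_request -> ¬escrow_directive), but O(notify_request) is not derivable from the premises, so it does not yield O(¬escrow_directive).
No other premise forces O(¬escrow_directive). An ideal world satisfying every premise can still have escrow_directive true, so F(escrow_directive) is not derivable.

No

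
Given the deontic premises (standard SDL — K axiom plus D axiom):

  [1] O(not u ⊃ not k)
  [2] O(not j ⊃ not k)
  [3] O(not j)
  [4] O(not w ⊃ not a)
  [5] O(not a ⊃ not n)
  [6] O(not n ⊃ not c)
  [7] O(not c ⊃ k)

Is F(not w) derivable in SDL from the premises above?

Premise 3 gives O(not j).
From O(not j) and premise 2, O(not j ⊃ not k), we obtain O(not k).
Premise 7 is O(not c ⊃ k); contrapositively O(not k ⊃ c). Since O(not k) holds, K gives O(c).
The contrapositive of premise 6 (O(not n ⊃ not c)) is O(c ⊃ n), and O(c) is already established, so O(n).
Premise 5 is O(not a ⊃ not n); contrapositively O(n ⊃ a). Since O(n) holds, K gives O(a).
Premise 4 is O(not w ⊃ not a); contrapositively O(a ⊃ w). Since O(a) holds, K gives O(w).
Premise 1 does not contribute to this derivation.
So O(w) holds, i.e. F(not w). The claim follows.

Yes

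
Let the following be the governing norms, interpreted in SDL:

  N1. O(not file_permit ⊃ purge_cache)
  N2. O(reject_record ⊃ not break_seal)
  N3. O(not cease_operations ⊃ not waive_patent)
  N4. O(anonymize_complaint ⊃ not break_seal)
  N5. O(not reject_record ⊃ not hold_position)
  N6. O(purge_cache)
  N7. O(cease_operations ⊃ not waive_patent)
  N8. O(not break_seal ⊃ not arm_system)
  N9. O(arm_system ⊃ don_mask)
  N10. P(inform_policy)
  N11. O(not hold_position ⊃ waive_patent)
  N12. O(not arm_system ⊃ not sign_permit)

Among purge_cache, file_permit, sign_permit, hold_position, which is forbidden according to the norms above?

sign_permit

Premises 7 and 3 are O(cease_operations ⊃ not waive_patent) and O(not cease_operations ⊃ not waive_patent); every ideal world satisfies cease_operations or not cease_operations, so in either case not waive_patent holds — hence O(not waive_patent).
Premise 11, O(not hold_position ⊃ waive_patent), contraposes to O(not waive_patent ⊃ hold_position); with O(not waive_patent) we get O(hold_position).
Premise 5, O(not reject_record ⊃ not hold_position), contraposes to O(hold_position ⊃ reject_record); with O(hold_position) we get O(reject_record).
From O(reject_record) and premise 2, O(reject_record ⊃ not break_seal), we obtain O(not break_seal).
Applying K to premise 8 (O(not break_seal ⊃ not arm_system)) and O(not break_seal) yields O(not arm_system).
Premise 12 is O(not arm_system ⊃ not sign_permit); since O(not arm_system), deontic closure gives O(not sign_permit).
So O(not sign_permit) holds, i.e. sign_permit is forbidden. None of the other listed options is forbidden under the premises.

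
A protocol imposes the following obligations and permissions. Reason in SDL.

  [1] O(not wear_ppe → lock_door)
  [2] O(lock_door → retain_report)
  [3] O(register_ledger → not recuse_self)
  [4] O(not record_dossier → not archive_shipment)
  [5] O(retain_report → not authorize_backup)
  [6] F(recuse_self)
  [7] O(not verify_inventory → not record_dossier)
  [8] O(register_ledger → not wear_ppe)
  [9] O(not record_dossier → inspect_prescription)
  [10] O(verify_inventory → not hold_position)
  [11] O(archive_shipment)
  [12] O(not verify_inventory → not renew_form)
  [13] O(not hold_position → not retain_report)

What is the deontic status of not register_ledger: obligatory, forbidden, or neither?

Premise 11 states O(archive_shipment) outright.
The contrapositive of premise 4 (O(not record_dossier → not archive_shipment)) is O(archive_shipment → record_dossier), and O(archive_shipment) is already established, so O(record_dossier).
The contrapositive of premise 7 (O(not verify_inventory → not record_dossier)) is O(record_dossier → verify_inventory), and O(record_dossier) is already established, so O(verify_inventory).
Premise 10 is O(verify_inventory → not hold_position); since O(verify_inventory), deontic closure gives O(not hold_position).
From O(not hold_position) and premise 13, O(not hold_position → not retain_report), we obtain O(not retain_report).
Premise 2, O(lock_door → retain_report), contraposes to O(not retain_report → not lock_door); with O(not retain_report) we get O(not lock_door).
Premise 1 is O(not wear_ppe → lock_door); contrapositively O(not lock_door → wear_ppe). Since O(not lock_door) holds, K gives O(wear_ppe).
Premise 8, O(register_ledger → not wear_ppe), contraposes to O(wear_ppe → not register_ledger); with O(wear_ppe) we get O(not register_ledger).
Premises 3, 5, 6, 9, 12 do not contribute to this derivation.
Hence not register_ledger is obligatory.

Obligatory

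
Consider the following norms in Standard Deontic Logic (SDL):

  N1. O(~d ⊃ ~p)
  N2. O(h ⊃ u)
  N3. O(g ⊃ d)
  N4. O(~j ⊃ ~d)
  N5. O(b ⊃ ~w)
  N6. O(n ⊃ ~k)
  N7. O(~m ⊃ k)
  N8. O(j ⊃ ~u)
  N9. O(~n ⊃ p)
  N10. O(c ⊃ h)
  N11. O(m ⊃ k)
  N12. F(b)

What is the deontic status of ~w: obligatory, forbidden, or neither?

Premise 5 is O(b ⊃ ~w), but O(b) is not derivable from the premises, so it does not yield O(~w).
No premise or chain of K-axiom applications forces O(~w), and none forces O(w). So ~w is neither obligatory nor forbidden under these norms.

Neither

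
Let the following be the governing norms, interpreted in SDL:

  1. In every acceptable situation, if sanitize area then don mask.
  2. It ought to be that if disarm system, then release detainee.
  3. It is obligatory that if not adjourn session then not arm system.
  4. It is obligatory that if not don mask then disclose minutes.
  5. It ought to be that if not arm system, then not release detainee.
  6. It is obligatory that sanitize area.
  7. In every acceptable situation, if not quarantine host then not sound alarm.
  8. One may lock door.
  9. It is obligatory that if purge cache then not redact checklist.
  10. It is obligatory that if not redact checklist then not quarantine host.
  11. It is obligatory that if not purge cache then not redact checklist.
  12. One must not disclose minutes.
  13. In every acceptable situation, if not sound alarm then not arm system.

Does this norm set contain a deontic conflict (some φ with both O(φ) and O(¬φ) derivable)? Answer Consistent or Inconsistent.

Consistent

Premise 4 is O(¬don_mask → disclose_minutes), but O(¬don_mask) is not derivable from the premises, so it does not yield O(disclose_minutes).
So O(disclose_minutes) is not derivable, and the apparent clash with O(¬disclose_minutes) does not arise.
A world satisfying every obligation exists (e.g. adjourn_session=false, arm_system=false, disarm_system=false, disclose_minutes=false, don_mask=true, lock_door=false, purge_cache=false, quarantine_host=false, redact_checklist=false, release_detainee=false, sanitize_area=true, sound_alarm=false); no atom is both obligatory and forbidden, so the set is consistent.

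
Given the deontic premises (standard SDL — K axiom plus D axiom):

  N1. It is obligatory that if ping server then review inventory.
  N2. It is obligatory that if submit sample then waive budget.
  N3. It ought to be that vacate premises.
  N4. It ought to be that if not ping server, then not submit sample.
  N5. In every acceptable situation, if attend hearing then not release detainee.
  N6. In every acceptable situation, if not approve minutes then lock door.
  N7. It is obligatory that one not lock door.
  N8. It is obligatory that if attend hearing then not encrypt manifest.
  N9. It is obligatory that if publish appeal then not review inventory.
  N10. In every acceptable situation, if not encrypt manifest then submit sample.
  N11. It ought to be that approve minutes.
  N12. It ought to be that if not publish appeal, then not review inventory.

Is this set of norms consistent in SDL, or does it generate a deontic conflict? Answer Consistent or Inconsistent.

Consistent

Premise 6 is O(¬approve_minutes → lock_door), but O(¬approve_minutes) is not derivable from the premises, so it does not yield O(lock_door).
So O(lock_door) is not derivable, and the apparent clash with O(¬lock_door) does not arise.
A world satisfying every obligation exists (e.g. approve_minutes=true, attend_hearing=false, encrypt_manifest=true, lock_door=false, ping_server=false, publish_appeal=false, release_detainee=false, review_inventory=false, submit_sample=false, vacate_premises=true, waive_budget=false); no atom is both obligatory and forbidden, so the set is consistent.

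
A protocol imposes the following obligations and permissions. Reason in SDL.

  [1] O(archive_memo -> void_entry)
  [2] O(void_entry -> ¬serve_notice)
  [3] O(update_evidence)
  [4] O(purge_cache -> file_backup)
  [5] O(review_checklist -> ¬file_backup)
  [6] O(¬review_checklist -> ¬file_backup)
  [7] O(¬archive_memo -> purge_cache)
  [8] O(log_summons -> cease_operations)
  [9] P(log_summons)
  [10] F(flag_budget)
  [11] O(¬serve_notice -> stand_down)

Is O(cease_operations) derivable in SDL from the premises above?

No

Premise 8 is O(log_summons -> cease_operations), but O(log_summons) is not derivable from the premises (the permission P(log_summons) asserts only ¬O(¬log_summons), not O(log_summons)), so it does not yield O(cease_operations).
No other premise forces O(cease_operations). An ideal world satisfying every premise can still have cease_operations false, so O(cease_operations) is not derivable.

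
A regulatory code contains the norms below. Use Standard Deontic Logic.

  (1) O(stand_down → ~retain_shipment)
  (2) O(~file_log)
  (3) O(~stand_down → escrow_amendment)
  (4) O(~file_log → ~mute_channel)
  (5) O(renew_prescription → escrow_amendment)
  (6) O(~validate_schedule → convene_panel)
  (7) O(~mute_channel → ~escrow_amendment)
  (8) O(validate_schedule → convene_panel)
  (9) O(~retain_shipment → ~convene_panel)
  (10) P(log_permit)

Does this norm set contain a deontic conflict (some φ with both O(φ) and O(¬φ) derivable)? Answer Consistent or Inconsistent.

Inconsistent

Premises 8 and 6 are O(validate_schedule → convene_panel) and O(~validate_schedule → convene_panel); every ideal world satisfies validate_schedule or ~validate_schedule, so in either case convene_panel holds — hence O(convene_panel).
Premise 9, O(~retain_shipment → ~convene_panel), contraposes to O(convene_panel → retain_shipment); with O(convene_panel) we get O(retain_shipment).
Premise 1, O(stand_down → ~retain_shipment), contraposes to O(retain_shipment → ~stand_down); with O(retain_shipment) we get O(~stand_down).
Premise 3 is O(~stand_down → escrow_amendment); since O(~stand_down), deontic closure gives O(escrow_amendment).
Premise 7 is O(~mute_channel → ~escrow_amendment); contrapositively O(escrow_amendment → mute_channel). Since O(escrow_amendment) holds, K gives O(mute_channel).
The contrapositive of premise 4 (O(~file_log → ~mute_channel)) is O(mute_channel → file_log), and O(mute_channel) is already established, so O(file_log).
However, premise 2 gives O(~file_log).
We now have both O(file_log) and O(~file_log) — file_log is simultaneously obligatory and forbidden, violating the D-axiom.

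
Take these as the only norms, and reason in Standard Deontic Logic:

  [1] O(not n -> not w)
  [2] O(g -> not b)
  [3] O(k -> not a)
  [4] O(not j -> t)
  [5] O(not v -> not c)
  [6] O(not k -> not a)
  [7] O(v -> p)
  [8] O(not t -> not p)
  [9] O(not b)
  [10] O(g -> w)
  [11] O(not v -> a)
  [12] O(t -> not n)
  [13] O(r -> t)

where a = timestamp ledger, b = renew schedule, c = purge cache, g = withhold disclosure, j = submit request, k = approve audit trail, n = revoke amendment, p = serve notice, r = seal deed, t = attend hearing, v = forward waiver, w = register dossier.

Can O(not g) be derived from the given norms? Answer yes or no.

By case analysis on not k: premise 6 gives O(not k -> not a) and premise 3 gives O(k -> not a), so O(not a) either way.
Premise 11 is O(not v -> a); contrapositively O(not a -> v). Since O(not a) holds, K gives O(v).
Applying K to premise 7 (O(v -> p)) and O(v) yields O(p).
Premise 8 is O(not t -> not p); contrapositively O(p -> t). Since O(p) holds, K gives O(t).
With premise 12, O(t -> not n), the K-axiom yields O(not n).
With premise 1, O(not n -> not w), the K-axiom yields O(not w).
Premise 10 is O(g -> w); contrapositively O(not w -> not g). Since O(not w) holds, K gives O(not g).
Premises 2, 4, 5, 9, 13 do not contribute to this derivation.
So O(not g) follows.

Yes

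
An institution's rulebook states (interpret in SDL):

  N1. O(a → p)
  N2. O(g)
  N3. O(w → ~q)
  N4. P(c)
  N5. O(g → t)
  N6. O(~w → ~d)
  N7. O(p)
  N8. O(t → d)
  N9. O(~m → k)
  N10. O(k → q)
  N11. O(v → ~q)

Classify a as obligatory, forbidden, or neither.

Neither

Premise 1 is O(a → p); even if O(p) held, inferring O(a) would be affirming the consequent — invalid.
No premise or chain of K-axiom applications forces O(a), and none forces O(~a). So a is neither obligatory nor forbidden under these norms.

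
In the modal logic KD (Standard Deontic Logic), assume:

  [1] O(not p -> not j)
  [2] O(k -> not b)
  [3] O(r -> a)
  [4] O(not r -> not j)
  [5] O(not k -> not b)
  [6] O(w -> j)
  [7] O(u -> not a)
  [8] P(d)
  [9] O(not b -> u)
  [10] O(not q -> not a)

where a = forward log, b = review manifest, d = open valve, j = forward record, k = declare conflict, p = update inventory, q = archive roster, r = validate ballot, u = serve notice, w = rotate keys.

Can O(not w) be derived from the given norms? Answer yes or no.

By case analysis on not k: premise 5 gives O(not k -> not b) and premise 2 gives O(k -> not b), so O(not b) either way.
Applying K to premise 9 (O(not b -> u)) and O(not b) yields O(u).
Applying K to premise 7 (O(u -> not a)) and O(u) yields O(not a).
Premise 3, O(r -> a), contraposes to O(not a -> not r); with O(not a) we get O(not r).
Premise 4 is O(not r -> not j); since O(not r), deontic closure gives O(not j).
Premise 6, O(w -> j), contraposes to O(not j -> not w); with O(not j) we get O(not w).
Premises 1, 8, 10 do not contribute to this derivation.
So O(not w) follows.

Yes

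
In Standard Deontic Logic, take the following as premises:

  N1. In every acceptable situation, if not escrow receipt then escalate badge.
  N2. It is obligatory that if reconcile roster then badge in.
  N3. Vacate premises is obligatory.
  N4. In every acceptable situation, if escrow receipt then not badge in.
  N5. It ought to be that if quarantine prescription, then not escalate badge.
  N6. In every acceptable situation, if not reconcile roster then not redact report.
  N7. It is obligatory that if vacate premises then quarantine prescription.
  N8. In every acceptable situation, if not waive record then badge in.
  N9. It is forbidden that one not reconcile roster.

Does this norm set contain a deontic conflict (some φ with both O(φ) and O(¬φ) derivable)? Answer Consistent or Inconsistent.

Inconsistent

F(¬reconcile_roster) at premise 9 means O(reconcile_roster).
Premise 2 is O(reconcile_roster → badge_in); since O(reconcile_roster), deontic closure gives O(badge_in).
The contrapositive of premise 4 (O(escrow_receipt → ¬badge_in)) is O(badge_in → ¬escrow_receipt), and O(badge_in) is already established, so O(¬escrow_receipt).
With premise 1, O(¬escrow_receipt → escalate_badge), the K-axiom yields O(escalate_badge).
Premise 5 is O(quarantine_prescription → ¬escalate_badge); contrapositively O(escalate_badge → ¬quarantine_prescription). Since O(escalate_badge) holds, K gives O(¬quarantine_prescription).
Premise 7 is O(vacate_premises → quarantine_prescription); contrapositively O(¬quarantine_prescription → ¬vacate_premises). Since O(¬quarantine_prescription) holds, K gives O(¬vacate_premises).
But premise 3 directly asserts O(vacate_premises).
We now have both O(¬vacate_premises) and O(vacate_premises) — vacate_premises is simultaneously obligatory and forbidden, violating the D-axiom.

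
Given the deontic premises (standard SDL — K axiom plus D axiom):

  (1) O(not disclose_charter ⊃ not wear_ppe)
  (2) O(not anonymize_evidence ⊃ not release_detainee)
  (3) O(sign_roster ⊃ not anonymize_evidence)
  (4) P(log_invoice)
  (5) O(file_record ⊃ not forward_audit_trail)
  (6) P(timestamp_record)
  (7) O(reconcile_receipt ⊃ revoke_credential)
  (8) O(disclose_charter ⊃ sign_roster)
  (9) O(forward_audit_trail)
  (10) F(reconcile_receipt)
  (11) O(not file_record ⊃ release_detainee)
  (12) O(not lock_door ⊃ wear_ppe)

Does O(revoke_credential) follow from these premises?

Premise 7 is O(reconcile_receipt ⊃ revoke_credential), but O(reconcile_receipt) is not derivable from the premises, so it does not yield O(revoke_credential).
No other premise forces O(revoke_credential). An ideal world satisfying every premise can still have revoke_credential false, so O(revoke_credential) is not derivable.

No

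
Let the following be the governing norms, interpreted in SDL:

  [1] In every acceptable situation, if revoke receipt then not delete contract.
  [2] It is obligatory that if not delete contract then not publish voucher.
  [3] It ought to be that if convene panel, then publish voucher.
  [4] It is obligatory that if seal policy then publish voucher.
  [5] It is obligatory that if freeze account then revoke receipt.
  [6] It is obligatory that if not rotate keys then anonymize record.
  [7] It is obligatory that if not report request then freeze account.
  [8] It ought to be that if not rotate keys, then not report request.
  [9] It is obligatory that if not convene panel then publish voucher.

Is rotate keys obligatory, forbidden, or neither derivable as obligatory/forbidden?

Premises 9 and 3 cover both cases: O(¬convene_panel → publish_voucher) and O(convene_panel → publish_voucher). Since ¬convene_panel ∨ convene_panel is a tautology, O(publish_voucher) follows.
Premise 2, O(¬delete_contract → ¬publish_voucher), contraposes to O(publish_voucher → delete_contract); with O(publish_voucher) we get O(delete_contract).
Premise 1, O(revoke_receipt → ¬delete_contract), contraposes to O(delete_contract → ¬revoke_receipt); with O(delete_contract) we get O(¬revoke_receipt).
Premise 5 is O(freeze_account → revoke_receipt); contrapositively O(¬revoke_receipt → ¬freeze_account). Since O(¬revoke_receipt) holds, K gives O(¬freeze_account).
The contrapositive of premise 7 (O(¬report_request → freeze_account)) is O(¬freeze_account → report_request), and O(¬freeze_account) is already established, so O(report_request).
The contrapositive of premise 8 (O(¬rotate_keys → ¬report_request)) is O(report_request → rotate_keys), and O(report_request) is already established, so O(rotate_keys).
Premises 4, 6 do not contribute to this derivation.
Hence rotate_keys is obligatory.

Obligatory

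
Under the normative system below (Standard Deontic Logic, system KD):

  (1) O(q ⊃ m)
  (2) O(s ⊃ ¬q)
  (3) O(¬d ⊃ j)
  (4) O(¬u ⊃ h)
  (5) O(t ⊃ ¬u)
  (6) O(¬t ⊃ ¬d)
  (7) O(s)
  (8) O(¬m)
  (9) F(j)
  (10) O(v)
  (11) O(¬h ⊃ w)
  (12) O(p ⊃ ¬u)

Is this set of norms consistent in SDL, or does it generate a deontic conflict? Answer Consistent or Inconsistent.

Consistent

Premise 1 is O(q ⊃ m), but O(q) is not derivable from the premises, so it does not yield O(m).
So O(m) is not derivable, and the apparent clash with O(¬m) does not arise.
A world satisfying every obligation exists (e.g. d=true, h=true, j=false, m=false, p=false, q=false, s=true, t=true, u=false, v=true, w=false); no atom is both obligatory and forbidden, so the set is consistent.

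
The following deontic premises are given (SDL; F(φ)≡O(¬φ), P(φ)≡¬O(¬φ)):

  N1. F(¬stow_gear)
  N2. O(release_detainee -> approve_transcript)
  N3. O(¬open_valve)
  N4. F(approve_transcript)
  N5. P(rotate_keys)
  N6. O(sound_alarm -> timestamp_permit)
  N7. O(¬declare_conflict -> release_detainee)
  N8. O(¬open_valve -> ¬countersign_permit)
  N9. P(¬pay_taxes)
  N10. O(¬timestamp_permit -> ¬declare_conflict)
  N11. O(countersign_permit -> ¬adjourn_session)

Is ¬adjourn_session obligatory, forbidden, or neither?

Premise 11 is O(countersign_permit -> ¬adjourn_session), but O(countersign_permit) is not derivable from the premises, so it does not yield O(¬adjourn_session).
No premise or chain of K-axiom applications forces O(¬adjourn_session), and none forces O(adjourn_session). So ¬adjourn_session is neither obligatory nor forbidden under these norms.

Neither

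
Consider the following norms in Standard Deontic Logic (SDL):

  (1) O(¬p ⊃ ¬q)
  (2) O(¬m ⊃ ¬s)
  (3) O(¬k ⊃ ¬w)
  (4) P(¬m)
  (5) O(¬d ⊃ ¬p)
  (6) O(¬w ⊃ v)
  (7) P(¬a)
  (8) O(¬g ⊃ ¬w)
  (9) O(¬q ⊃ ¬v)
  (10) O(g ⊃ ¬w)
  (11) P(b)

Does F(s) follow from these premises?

Premise 2 is O(¬m ⊃ ¬s), but O(¬m) is not derivable from the premises (the permission P(¬m) asserts only ¬O(m), not O(¬m)), so it does not yield O(¬s).
No other premise forces O(¬s). An ideal world satisfying every premise can still have s true, so F(s) is not derivable.

No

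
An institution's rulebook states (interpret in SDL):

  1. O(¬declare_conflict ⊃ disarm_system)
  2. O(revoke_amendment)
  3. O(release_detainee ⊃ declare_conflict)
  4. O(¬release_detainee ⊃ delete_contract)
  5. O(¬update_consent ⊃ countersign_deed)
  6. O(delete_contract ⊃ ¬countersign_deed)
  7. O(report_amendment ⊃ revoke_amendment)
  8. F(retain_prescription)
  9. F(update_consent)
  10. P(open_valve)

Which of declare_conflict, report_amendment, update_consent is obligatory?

Premise 9 is F(update_consent), i.e. O(¬update_consent).
Applying K to premise 5 (O(¬update_consent ⊃ countersign_deed)) and O(¬update_consent) yields O(countersign_deed).
Premise 6, O(delete_contract ⊃ ¬countersign_deed), contraposes to O(countersign_deed ⊃ ¬delete_contract); with O(countersign_deed) we get O(¬delete_contract).
Premise 4, O(¬release_detainee ⊃ delete_contract), contraposes to O(¬delete_contract ⊃ release_detainee); with O(¬delete_contract) we get O(release_detainee).
Premise 3 is O(release_detainee ⊃ declare_conflict); since O(release_detainee), deontic closure gives O(declare_conflict).
So O(declare_conflict) holds — declare_conflict is obligatory. None of the other listed options is made obligatory by any chain of premises.

declare_conflict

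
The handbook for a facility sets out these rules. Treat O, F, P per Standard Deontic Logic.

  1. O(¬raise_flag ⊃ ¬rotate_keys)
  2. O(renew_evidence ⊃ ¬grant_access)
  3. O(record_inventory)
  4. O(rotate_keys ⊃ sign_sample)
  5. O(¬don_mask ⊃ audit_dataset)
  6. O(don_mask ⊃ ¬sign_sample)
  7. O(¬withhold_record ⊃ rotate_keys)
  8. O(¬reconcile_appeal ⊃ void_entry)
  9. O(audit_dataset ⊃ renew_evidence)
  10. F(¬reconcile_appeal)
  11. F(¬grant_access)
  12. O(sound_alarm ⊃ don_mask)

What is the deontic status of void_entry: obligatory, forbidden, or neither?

Premise 8 is O(¬reconcile_appeal ⊃ void_entry), but O(¬reconcile_appeal) is not derivable from the premises, so it does not yield O(void_entry).
No premise or chain of K-axiom applications forces O(void_entry), and none forces O(¬void_entry). So void_entry is neither obligatory nor forbidden under these norms.

Neither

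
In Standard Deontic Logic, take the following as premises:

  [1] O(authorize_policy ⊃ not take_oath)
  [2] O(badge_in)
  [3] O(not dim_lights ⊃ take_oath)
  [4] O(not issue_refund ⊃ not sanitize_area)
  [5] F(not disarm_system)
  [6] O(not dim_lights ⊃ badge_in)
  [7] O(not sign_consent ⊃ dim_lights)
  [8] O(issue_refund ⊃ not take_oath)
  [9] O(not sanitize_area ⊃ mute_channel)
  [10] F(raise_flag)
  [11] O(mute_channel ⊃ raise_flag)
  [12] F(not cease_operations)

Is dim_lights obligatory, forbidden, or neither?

Obligatory

F(raise_flag) at premise 10 means O(not raise_flag).
The contrapositive of premise 11 (O(mute_channel ⊃ raise_flag)) is O(not raise_flag ⊃ not mute_channel), and O(not raise_flag) is already established, so O(not mute_channel).
Premise 9, O(not sanitize_area ⊃ mute_channel), contraposes to O(not mute_channel ⊃ sanitize_area); with O(not mute_channel) we get O(sanitize_area).
The contrapositive of premise 4 (O(not issue_refund ⊃ not sanitize_area)) is O(sanitize_area ⊃ issue_refund), and O(sanitize_area) is already established, so O(issue_refund).
Applying K to premise 8 (O(issue_refund ⊃ not take_oath)) and O(issue_refund) yields O(not take_oath).
The contrapositive of premise 3 (O(not dim_lights ⊃ take_oath)) is O(not take_oath ⊃ dim_lights), and O(not take_oath) is already established, so O(dim_lights).
Premises 1, 2, 5, 6, 7, 12 do not contribute to this derivation.
Hence dim_lights is obligatory.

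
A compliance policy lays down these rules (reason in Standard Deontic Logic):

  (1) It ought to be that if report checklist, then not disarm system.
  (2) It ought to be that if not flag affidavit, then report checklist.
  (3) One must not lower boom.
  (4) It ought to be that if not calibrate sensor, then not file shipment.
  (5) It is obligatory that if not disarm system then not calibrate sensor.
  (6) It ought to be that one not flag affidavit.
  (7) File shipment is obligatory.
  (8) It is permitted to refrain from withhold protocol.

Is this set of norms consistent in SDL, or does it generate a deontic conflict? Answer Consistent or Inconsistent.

Inconsistent

From premise 7 we have O(file_shipment).
Premise 4, O(¬calibrate_sensor → ¬file_shipment), contraposes to O(file_shipment → calibrate_sensor); with O(file_shipment) we get O(calibrate_sensor).
Premise 5, O(¬disarm_system → ¬calibrate_sensor), contraposes to O(calibrate_sensor → disarm_system); with O(calibrate_sensor) we get O(disarm_system).
The contrapositive of premise 1 (O(report_checklist → ¬disarm_system)) is O(disarm_system → ¬report_checklist), and O(disarm_system) is already established, so O(¬report_checklist).
Premise 2, O(¬flag_affidavit → report_checklist), contraposes to O(¬report_checklist → flag_affidavit); with O(¬report_checklist) we get O(flag_affidavit).
But premise 6 directly asserts O(¬flag_affidavit).
We now have both O(flag_affidavit) and O(¬flag_affidavit) — flag_affidavit is simultaneously obligatory and forbidden, violating the D-axiom.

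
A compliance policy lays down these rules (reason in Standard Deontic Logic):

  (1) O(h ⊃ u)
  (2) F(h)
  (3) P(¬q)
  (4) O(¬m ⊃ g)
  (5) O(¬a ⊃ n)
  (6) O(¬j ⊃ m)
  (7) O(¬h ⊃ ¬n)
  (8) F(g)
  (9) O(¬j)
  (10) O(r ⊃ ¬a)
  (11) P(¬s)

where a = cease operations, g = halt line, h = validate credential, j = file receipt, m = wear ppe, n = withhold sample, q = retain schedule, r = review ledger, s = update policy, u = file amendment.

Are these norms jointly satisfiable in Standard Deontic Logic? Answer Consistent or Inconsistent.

Premise 4 is O(¬m ⊃ g), but O(¬m) is not derivable from the premises, so it does not yield O(g).
So O(g) is not derivable, and the apparent clash with O(¬g) does not arise.
A world satisfying every obligation exists (e.g. a=true, g=false, h=false, j=false, m=true, n=false, q=false, r=false, s=false, u=false); no atom is both obligatory and forbidden, so the set is consistent.

Consistent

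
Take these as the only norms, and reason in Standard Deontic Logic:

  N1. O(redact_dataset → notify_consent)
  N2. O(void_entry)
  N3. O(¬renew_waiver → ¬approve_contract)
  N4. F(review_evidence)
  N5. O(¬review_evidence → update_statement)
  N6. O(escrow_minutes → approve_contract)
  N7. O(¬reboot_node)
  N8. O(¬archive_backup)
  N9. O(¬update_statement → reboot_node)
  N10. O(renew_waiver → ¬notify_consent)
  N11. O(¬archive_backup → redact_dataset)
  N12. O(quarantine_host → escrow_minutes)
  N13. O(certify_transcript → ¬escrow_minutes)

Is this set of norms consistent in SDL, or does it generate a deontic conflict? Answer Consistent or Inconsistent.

Consistent

Premise 9 is O(¬update_statement → reboot_node), but O(¬update_statement) is not derivable from the premises, so it does not yield O(reboot_node).
So O(reboot_node) is not derivable, and the apparent clash with O(¬reboot_node) does not arise.
A world satisfying every obligation exists (e.g. approve_contract=false, archive_backup=false, certify_transcript=false, escrow_minutes=false, notify_consent=true, quarantine_host=false, reboot_node=false, redact_dataset=true, renew_waiver=false, review_evidence=false, update_statement=true, void_entry=true); no atom is both obligatory and forbidden, so the set is consistent.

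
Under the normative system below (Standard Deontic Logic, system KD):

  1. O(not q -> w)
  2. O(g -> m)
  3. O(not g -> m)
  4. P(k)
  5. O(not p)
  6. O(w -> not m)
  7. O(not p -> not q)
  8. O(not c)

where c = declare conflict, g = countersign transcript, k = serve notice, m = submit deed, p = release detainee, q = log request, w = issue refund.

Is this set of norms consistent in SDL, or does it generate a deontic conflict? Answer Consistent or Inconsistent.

By case analysis on not g: premise 3 gives O(not g -> m) and premise 2 gives O(g -> m), so O(m) either way.
The contrapositive of premise 6 (O(w -> not m)) is O(m -> not w), and O(m) is already established, so O(not w).
The contrapositive of premise 1 (O(not q -> w)) is O(not w -> q), and O(not w) is already established, so O(q).
The contrapositive of premise 7 (O(not p -> not q)) is O(q -> p), and O(q) is already established, so O(p).
Yet premise 5 states O(not p).
We now have both O(p) and O(not p) — p is simultaneously obligatory and forbidden, violating the D-axiom.

Inconsistent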